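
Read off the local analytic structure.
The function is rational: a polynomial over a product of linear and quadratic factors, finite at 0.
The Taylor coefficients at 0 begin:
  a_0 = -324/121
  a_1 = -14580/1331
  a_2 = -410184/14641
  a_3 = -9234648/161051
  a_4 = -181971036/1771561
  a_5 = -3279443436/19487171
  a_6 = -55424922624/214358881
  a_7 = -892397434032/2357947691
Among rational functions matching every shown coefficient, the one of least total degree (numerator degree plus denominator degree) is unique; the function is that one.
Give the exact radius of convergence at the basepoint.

No rational of total degree below 4 reproduces all 8 coefficients; solving the [0/4] Pade equations on them gives f(σ) = -27/(11*(σ - 1)**3*(σ - 11/12)), whose expansion matches every shown term.
Denominator factor (σ - 11/12): pole of order 1 at 11/12, modulus 11/12.
Denominator factor (σ - 1)^3: pole of order 3 at 1, modulus 1.
The radius of convergence is the smallest modulus among the singular points: 11/12.

The radius of convergence is 11/12.


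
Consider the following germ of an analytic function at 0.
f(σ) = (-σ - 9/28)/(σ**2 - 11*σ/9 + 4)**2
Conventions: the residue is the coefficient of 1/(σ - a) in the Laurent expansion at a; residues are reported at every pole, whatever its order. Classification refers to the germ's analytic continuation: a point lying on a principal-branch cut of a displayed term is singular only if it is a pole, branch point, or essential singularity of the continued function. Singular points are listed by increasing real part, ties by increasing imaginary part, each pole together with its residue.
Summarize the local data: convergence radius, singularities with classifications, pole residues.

Denominator factor (σ**2 - 11*σ/9 + 4)^2: discriminant -1175/81, complex-conjugate roots (11/18) + ((5/18)*sqrt(47))*i and (11/18) - ((5/18)*sqrt(47))*i; poles of order 2, moduli 2 and 2.
The radius of convergence is the smallest modulus among the singular points: 2.
The factor σ**2 - 11*σ/9 + 4 splits as (σ - a)(σ - a') with a = (11/18) - ((5/18)*sqrt(47))*i, a' = (11/18) + ((5/18)*sqrt(47))*i. At the order-2 pole a set g(σ) = (σ - a)^2*f(σ) = [-σ - 9/28] / (σ - a')^2.
Order-2 pole: residue = g'(a); g'((11/18) - ((5/18)*sqrt(47))*i) = -((81/16450)*sqrt(47))*i, so the residue is -((81/16450)*sqrt(47))*i.
The factor σ**2 - 11*σ/9 + 4 splits as (σ - a)(σ - a') with a = (11/18) + ((5/18)*sqrt(47))*i, a' = (11/18) - ((5/18)*sqrt(47))*i. At the order-2 pole a set g(σ) = (σ - a)^2*f(σ) = [-σ - 9/28] / (σ - a')^2.
Order-2 pole: residue = g'(a); g'((11/18) + ((5/18)*sqrt(47))*i) = ((81/16450)*sqrt(47))*i, so the residue is ((81/16450)*sqrt(47))*i.
List the singular points by increasing real part (a conjugate pair: the negative imaginary part first).

Radius of convergence at 0: 2.
At (11/18) - ((5/18)*sqrt(47))*i: a pole of order 2; residue -((81/16450)*sqrt(47))*i.
At (11/18) + ((5/18)*sqrt(47))*i: a pole of order 2; residue ((81/16450)*sqrt(47))*i.


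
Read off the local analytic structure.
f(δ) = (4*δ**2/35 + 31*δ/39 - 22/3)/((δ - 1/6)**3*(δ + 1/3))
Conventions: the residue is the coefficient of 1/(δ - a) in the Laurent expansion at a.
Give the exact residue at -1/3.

At the order-1 pole -1/3 set g(δ) = (δ - (-1/3))*f(δ) = (4*δ**2/35 + 31*δ/39 - 22/3)/(δ - 1/6)**3.
Simple pole: residue = g(a) at a = -1/3, which is 248504/4095.

The residue is 248504/4095.


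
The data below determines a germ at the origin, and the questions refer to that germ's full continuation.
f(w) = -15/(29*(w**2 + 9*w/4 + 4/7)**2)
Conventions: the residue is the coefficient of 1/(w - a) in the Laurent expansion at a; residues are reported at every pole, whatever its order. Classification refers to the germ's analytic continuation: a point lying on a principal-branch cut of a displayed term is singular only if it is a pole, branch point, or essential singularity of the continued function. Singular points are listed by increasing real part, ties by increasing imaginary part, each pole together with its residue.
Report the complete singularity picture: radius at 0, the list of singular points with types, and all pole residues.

Denominator factor (w**2 + 9*w/4 + 4/7)^2: discriminant 311/112, real irrational roots -9/8 + (1/56)*sqrt(2177) and -9/8 - (1/56)*sqrt(2177); poles of order 2, moduli 9/8 - (1/56)*sqrt(2177) and 9/8 + (1/56)*sqrt(2177).
The radius of convergence is the smallest modulus among the singular points: 9/8 - (1/56)*sqrt(2177).
The factor w**2 + 9*w/4 + 4/7 splits as (w - a)(w - a') with a = -9/8 - (1/56)*sqrt(2177), a' = -9/8 + (1/56)*sqrt(2177). At the order-2 pole a set g(w) = (w - a)^2*f(w) = [-15/29] / (w - a')^2.
Order-2 pole: residue = g'(a); g'(-9/8 - (1/56)*sqrt(2177)) = -(13440/2804909)*sqrt(2177), so the residue is -(13440/2804909)*sqrt(2177).
The factor w**2 + 9*w/4 + 4/7 splits as (w - a)(w - a') with a = -9/8 + (1/56)*sqrt(2177), a' = -9/8 - (1/56)*sqrt(2177). At the order-2 pole a set g(w) = (w - a)^2*f(w) = [-15/29] / (w - a')^2.
Order-2 pole: residue = g'(a); g'(-9/8 + (1/56)*sqrt(2177)) = (13440/2804909)*sqrt(2177), so the residue is (13440/2804909)*sqrt(2177).
List the singular points by increasing real part (a conjugate pair: the negative imaginary part first).

Radius of convergence at 0: 9/8 - (1/56)*sqrt(2177).
At -9/8 - (1/56)*sqrt(2177): a pole of order 2; residue -(13440/2804909)*sqrt(2177).
At -9/8 + (1/56)*sqrt(2177): a pole of order 2; residue (13440/2804909)*sqrt(2177).


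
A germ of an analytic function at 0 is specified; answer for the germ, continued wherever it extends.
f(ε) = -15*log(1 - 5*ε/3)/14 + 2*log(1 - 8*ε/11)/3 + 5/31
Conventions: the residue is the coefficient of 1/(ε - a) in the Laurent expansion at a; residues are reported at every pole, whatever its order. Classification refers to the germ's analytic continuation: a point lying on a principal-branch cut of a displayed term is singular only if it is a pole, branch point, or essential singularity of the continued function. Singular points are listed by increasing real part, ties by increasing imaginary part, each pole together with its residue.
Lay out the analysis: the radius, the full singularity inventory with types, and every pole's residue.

Branch term (2/3)*log(1 - ε/(11/8)): its argument vanishes at ε = 11/8, a logarithmic branch point, modulus 11/8.
Branch term (-15/14)*log(1 - ε/(3/5)): its argument vanishes at ε = 3/5, a logarithmic branch point, modulus 3/5.
The radius of convergence is the smallest modulus among the singular points: 3/5.
List the singular points by increasing real part (a conjugate pair: the negative imaginary part first).

Radius of convergence at 0: 3/5.
At 3/5: a logarithmic branch point.
At 11/8: a logarithmic branch point.


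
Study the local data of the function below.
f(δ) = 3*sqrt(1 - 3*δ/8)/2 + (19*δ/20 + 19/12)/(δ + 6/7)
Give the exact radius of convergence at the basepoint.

Denominator factor (δ + 6/7): pole of order 1 at -6/7, modulus 6/7.
Branch term (3/2)*sqrt(1 - δ/(8/3)): its argument vanishes at δ = 8/3, a square-root branch point, modulus 8/3.
The radius of convergence is the smallest modulus among the singular points: 6/7.

The radius of convergence is 6/7.


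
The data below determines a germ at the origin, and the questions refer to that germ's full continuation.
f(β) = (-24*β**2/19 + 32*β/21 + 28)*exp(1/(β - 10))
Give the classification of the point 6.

There is no denominator, hence no pole anywhere.
The essential point of exp(1/(β - (10))) is 10, not 6.
So the germ continues analytically to 6.

The point is a regular point.


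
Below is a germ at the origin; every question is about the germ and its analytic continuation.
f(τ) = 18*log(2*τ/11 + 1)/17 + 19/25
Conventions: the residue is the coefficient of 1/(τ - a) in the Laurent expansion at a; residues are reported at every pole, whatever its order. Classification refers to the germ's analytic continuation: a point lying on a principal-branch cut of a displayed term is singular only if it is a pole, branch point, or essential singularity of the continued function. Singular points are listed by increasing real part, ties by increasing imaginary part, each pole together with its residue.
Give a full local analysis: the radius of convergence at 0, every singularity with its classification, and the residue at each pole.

Branch term (18/17)*log(1 - τ/(-11/2)): its argument vanishes at τ = -11/2, a logarithmic branch point, modulus 11/2.
The radius of convergence is the smallest modulus among the singular points: 11/2.

Radius of convergence at 0: 11/2.
At -11/2: a logarithmic branch point.


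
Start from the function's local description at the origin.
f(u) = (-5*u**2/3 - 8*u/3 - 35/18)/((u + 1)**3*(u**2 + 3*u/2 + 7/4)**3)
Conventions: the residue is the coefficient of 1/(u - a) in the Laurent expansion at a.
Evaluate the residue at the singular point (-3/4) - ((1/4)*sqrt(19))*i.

The factor u**2 + 3*u/2 + 7/4 splits as (u - a)(u - a') with a = (-3/4) - ((1/4)*sqrt(19))*i, a' = (-3/4) + ((1/4)*sqrt(19))*i. At the order-3 pole a set g(u) = (u - a)^3*f(u) = [(-5*u**2/3 - 8*u/3 - 35/18)/(u + 1)**3] / (u - a')^3.
Order-3 pole: residue = g''(a)/2; g''((-3/4) - ((1/4)*sqrt(19))*i) = (-2368/9375) + ((2939968/64303125)*sqrt(19))*i, so the residue is (-1184/9375) + ((1469984/64303125)*sqrt(19))*i.

The residue is (-1184/9375) + ((1469984/64303125)*sqrt(19))*i.


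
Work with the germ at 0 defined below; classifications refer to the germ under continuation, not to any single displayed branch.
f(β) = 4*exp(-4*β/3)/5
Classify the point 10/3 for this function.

There is no denominator, hence no pole anywhere.
The factor exp(-4*β/3) is entire.
So the germ continues analytically to 10/3.

The point is a regular point.


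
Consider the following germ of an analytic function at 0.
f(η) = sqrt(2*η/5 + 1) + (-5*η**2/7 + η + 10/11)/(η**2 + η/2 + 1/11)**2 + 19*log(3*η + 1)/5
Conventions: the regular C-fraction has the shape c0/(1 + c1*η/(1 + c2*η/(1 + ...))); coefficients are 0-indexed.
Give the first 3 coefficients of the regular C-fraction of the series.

The regular C-fraction coefficients are [111, 5387/555, -168205853/41856990].

Taylor coefficients (expand at 0): a_0 = 111, a_1 = -5387/5, a_2 = 2144783/350.
c0 = a_0 = 111. Peel one level at a time: if S = 1 + c*η/S' with S'(0) = 1, then c is the η-coefficient of S and S' = c*η/(S - 1).
S_1 = c0/f = 1 + (5387/555)*η + (168205853/4312350)*η^2 + ...; c1 = 5387/555.
S_2 = c1*η/(S_1 - 1) = 1 + (-168205853/41856990)*η + ...; c2 = -168205853/41856990.


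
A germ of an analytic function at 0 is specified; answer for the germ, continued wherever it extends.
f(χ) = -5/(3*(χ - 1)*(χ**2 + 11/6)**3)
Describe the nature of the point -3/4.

The point is a regular point.

Denominator factors: χ - 1 = -7/4 at χ = -3/4; χ**2 + 11/6 = 115/48 at χ = -3/4 — none vanishes.
So the germ continues analytically to -3/4.


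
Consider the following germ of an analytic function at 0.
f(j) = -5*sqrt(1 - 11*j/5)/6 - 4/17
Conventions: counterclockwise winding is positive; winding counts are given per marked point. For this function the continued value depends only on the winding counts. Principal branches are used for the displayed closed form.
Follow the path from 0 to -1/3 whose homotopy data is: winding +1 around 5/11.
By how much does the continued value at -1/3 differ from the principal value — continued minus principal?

Continued minus principal equals (1/9)*sqrt(390).

The rational part is single-valued and drops out of the difference; each branch term changes only by its own monodromy.
(-5/6)*sqrt(1 - j/(5/11)): winding +1 is odd, the square root flips sign, contributing -2*(-5/6)*sqrt(1 - (-1/3)/(5/11)) = -2*(-5/6)*sqrt(26/15) = (1/9)*sqrt(390).
Summing the contributions at j = -1/3 gives (1/9)*sqrt(390).


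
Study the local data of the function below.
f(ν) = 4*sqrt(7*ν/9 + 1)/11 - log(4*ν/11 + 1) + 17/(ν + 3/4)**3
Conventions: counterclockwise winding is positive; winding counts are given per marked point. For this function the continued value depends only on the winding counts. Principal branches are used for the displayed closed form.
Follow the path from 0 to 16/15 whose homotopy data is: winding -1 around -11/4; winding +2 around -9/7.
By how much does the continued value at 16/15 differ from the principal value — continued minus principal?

Continued minus principal equals (2)*pi*i.

The rational part is single-valued and drops out of the difference; each branch term changes only by its own monodromy.
(-1)*log(1 - ν/(-11/4)): each positive loop around -11/4 adds 2*pi*i to the log, so winding -1 contributes (-1)*(-1)*2*pi*i = (2)*pi*i.
(4/11)*sqrt(1 - ν/(-9/7)): winding +2 is even, the square root returns to the same sheet, contribution 0.
Summing the contributions at ν = 16/15 gives (2)*pi*i.


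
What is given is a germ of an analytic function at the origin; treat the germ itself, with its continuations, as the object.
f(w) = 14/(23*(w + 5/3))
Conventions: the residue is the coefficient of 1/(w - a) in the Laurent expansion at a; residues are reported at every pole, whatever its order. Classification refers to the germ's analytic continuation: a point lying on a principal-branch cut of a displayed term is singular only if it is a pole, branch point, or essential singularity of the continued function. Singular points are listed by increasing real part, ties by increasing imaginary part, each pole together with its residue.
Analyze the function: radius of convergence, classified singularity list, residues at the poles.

Radius of convergence at 0: 5/3.
At -5/3: a pole of order 1; residue 14/23.

Denominator factor (w + 5/3): pole of order 1 at -5/3, modulus 5/3.
The radius of convergence is the smallest modulus among the singular points: 5/3.
At the order-1 pole -5/3 set g(w) = (w - (-5/3))*f(w) = 14/23.
Simple pole: residue = g(a) at a = -5/3, which is 14/23.


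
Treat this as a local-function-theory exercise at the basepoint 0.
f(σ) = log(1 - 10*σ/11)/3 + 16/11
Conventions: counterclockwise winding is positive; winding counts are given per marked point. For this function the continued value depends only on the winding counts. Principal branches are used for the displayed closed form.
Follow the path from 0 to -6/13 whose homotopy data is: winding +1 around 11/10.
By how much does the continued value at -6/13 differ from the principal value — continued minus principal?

Continued minus principal equals (2/3)*pi*i.

The rational part is single-valued and drops out of the difference; each branch term changes only by its own monodromy.
(1/3)*log(1 - σ/(11/10)): each positive loop around 11/10 adds 2*pi*i to the log, so winding +1 contributes (1/3)*(1)*2*pi*i = (2/3)*pi*i.
Summing the contributions at σ = -6/13 gives (2/3)*pi*i.


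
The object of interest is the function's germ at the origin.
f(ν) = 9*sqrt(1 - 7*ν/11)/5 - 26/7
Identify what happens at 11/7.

The point is an algebraic (square-root) branch point.

The term (9/5)*sqrt(1 - ν/(11/7)) has argument 1 - 11/7/(11/7) = 0 at 11/7: a square-root (algebraic, two-sheeted) branch point; the remaining terms are analytic or single-valued there.


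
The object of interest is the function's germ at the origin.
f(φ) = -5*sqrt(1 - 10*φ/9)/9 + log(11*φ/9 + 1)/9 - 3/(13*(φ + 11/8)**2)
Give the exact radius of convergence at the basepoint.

The radius of convergence is 9/11.

Denominator factor (φ + 11/8)^2: pole of order 2 at -11/8, modulus 11/8.
Branch term (1/9)*log(1 - φ/(-9/11)): its argument vanishes at φ = -9/11, a logarithmic branch point, modulus 9/11.
Branch term (-5/9)*sqrt(1 - φ/(9/10)): its argument vanishes at φ = 9/10, a square-root branch point, modulus 9/10.
The radius of convergence is the smallest modulus among the singular points: 9/11.


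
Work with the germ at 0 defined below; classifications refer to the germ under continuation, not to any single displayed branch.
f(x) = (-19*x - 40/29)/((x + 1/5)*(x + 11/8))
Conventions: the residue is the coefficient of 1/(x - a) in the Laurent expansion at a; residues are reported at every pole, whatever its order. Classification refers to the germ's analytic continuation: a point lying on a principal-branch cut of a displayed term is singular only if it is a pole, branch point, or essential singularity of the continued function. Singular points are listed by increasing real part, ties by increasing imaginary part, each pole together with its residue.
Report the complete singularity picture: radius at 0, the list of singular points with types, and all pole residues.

Denominator factor (x + 11/8): pole of order 1 at -11/8, modulus 11/8.
Denominator factor (x + 1/5): pole of order 1 at -1/5, modulus 1/5.
The radius of convergence is the smallest modulus among the singular points: 1/5.
At the order-1 pole -11/8 set g(x) = (x - (-11/8))*f(x) = (-19*x - 40/29)/(x + 1/5).
Simple pole: residue = g(a) at a = -11/8, which is -28705/1363.
At the order-1 pole -1/5 set g(x) = (x - (-1/5))*f(x) = (-19*x - 40/29)/(x + 11/8).
Simple pole: residue = g(a) at a = -1/5, which is 2808/1363.
List the singular points by increasing real part (a conjugate pair: the negative imaginary part first).

Radius of convergence at 0: 1/5.
At -11/8: a pole of order 1; residue -28705/1363.
At -1/5: a pole of order 1; residue 2808/1363.


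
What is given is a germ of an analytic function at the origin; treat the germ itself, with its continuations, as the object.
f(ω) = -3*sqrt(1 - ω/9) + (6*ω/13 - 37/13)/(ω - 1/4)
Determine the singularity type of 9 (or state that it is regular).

The point is an algebraic (square-root) branch point.

The term (-3)*sqrt(1 - ω/(9)) has argument 1 - 9/(9) = 0 at 9: a square-root (algebraic, two-sheeted) branch point; the remaining terms are analytic or single-valued there.


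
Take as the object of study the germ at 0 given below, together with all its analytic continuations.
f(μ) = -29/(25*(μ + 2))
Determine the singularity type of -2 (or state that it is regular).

The point is a pole of order 1.

The denominator factor μ + 2 vanishes at -2 and appears to the power 1; the numerator there equals -29/25, nonzero, and no other factor vanishes.
Hence a pole whose order is the multiplicity, 1.


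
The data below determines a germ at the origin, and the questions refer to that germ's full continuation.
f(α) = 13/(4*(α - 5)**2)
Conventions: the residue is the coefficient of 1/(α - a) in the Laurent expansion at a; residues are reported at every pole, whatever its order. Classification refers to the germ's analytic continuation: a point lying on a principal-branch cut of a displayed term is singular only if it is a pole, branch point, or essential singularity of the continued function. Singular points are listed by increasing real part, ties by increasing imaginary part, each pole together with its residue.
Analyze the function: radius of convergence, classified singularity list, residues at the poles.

Radius of convergence at 0: 5.
At 5: a pole of order 2; residue 0.

Denominator factor (α - 5)^2: pole of order 2 at 5, modulus 5.
The radius of convergence is the smallest modulus among the singular points: 5.
At the order-2 pole 5 set g(α) = (α - (5))^2*f(α) = 13/4.
Order-2 pole: residue = g'(a); g'(5) = 0, so the residue is 0.


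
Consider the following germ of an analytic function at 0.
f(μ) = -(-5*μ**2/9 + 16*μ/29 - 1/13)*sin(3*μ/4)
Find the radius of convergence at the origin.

The factor -sin(3*μ/4) is entire and contributes no finite singular point.
The polynomial part has no poles.
No finite singular points: the Taylor series at 0 converges everywhere.

The radius of convergence is infinite.


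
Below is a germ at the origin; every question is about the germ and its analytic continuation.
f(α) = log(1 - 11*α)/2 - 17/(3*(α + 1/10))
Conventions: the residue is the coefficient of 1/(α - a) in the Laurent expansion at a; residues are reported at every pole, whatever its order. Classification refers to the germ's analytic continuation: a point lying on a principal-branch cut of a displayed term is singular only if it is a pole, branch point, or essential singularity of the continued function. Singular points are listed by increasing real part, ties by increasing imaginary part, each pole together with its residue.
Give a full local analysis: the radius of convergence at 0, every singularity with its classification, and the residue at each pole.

Radius of convergence at 0: 1/11.
At -1/10: a pole of order 1; residue -17/3.
At 1/11: a logarithmic branch point.

Denominator factor (α + 1/10): pole of order 1 at -1/10, modulus 1/10.
Branch term (1/2)*log(1 - α/(1/11)): its argument vanishes at α = 1/11, a logarithmic branch point, modulus 1/11.
The radius of convergence is the smallest modulus among the singular points: 1/11.
The branch term is analytic at -1/10 and contributes nothing to the residue; only the rational part matters.
At the order-1 pole -1/10 set g(α) = (α - (-1/10))*(rational part) = -17/3.
Simple pole: residue = g(a) at a = -1/10, which is -17/3.
List the singular points by increasing real part (a conjugate pair: the negative imaginary part first).


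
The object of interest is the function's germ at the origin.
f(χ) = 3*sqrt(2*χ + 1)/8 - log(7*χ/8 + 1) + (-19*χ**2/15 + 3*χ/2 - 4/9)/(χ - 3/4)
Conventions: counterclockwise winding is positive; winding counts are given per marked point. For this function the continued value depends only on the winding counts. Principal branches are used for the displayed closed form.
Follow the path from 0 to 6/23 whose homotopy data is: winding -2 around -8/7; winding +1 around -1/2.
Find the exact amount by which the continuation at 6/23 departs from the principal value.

Continued minus principal equals (-(3/92)*sqrt(805)) + ((4)*pi)*i.

The rational part is single-valued and drops out of the difference; each branch term changes only by its own monodromy.
(-1)*log(1 - χ/(-8/7)): each positive loop around -8/7 adds 2*pi*i to the log, so winding -2 contributes (-1)*(-2)*2*pi*i = (4)*pi*i.
(3/8)*sqrt(1 - χ/(-1/2)): winding +1 is odd, the square root flips sign, contributing -2*(3/8)*sqrt(1 - (6/23)/(-1/2)) = -2*(3/8)*sqrt(35/23) = -(3/92)*sqrt(805).
Summing the contributions at χ = 6/23 gives (-(3/92)*sqrt(805)) + ((4)*pi)*i.


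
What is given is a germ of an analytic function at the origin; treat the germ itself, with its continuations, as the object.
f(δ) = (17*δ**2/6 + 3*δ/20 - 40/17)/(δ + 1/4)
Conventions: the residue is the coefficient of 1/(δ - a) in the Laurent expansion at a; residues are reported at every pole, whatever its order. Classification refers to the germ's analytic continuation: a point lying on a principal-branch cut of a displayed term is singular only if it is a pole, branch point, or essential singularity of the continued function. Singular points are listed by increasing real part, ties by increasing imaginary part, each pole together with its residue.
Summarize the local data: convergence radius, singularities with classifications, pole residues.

Denominator factor (δ + 1/4): pole of order 1 at -1/4, modulus 1/4.
The radius of convergence is the smallest modulus among the singular points: 1/4.
At the order-1 pole -1/4 set g(δ) = (δ - (-1/4))*f(δ) = 17*δ**2/6 + 3*δ/20 - 40/17.
Simple pole: residue = g(a) at a = -1/4, which is -18061/8160.

Radius of convergence at 0: 1/4.
At -1/4: a pole of order 1; residue -18061/8160.


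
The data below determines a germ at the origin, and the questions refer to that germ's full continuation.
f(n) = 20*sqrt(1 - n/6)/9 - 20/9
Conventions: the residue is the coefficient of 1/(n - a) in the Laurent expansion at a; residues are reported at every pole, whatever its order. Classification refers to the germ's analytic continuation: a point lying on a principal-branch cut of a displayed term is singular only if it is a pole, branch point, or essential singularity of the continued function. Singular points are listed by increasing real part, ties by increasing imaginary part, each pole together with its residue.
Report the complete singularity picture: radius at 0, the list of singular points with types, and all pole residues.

Radius of convergence at 0: 6.
At 6: an algebraic (square-root) branch point.

Branch term (20/9)*sqrt(1 - n/(6)): its argument vanishes at n = 6, a square-root branch point, modulus 6.
The radius of convergence is the smallest modulus among the singular points: 6.


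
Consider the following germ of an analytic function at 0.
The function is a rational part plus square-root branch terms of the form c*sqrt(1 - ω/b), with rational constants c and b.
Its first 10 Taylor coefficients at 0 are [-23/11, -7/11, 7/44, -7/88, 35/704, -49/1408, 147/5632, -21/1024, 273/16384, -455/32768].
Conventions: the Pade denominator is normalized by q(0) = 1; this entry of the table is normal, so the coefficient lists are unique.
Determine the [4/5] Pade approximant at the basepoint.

The Pade approximant has numerator coefficients [-23/11, -6994/1485, -3199/880, -967/880, -2603/25344]; denominator coefficients [1, 263/135, 2639/2160, 19/72, 79/6912, -7/34560].

Taylor coefficients needed (read off): a_0 = -23/11, a_1 = -7/11, a_2 = 7/44, a_3 = -7/88, a_4 = 35/704, a_5 = -49/1408, a_6 = 147/5632, a_7 = -21/1024, a_8 = 273/16384, a_9 = -455/32768.
Write the denominator as Q(ω) = 1 + q1*ω + q2*ω^2 + q3*ω^3 + q4*ω^4 + q5*ω^5. Requiring Q*f - P = O(ω^10) with deg P <= 4 kills the coefficients of ω^5..ω^9 in Q*f:
  ω^5: a_5 + q1*a_4 + q2*a_3 + q3*a_2 + q4*a_1 + q5*a_0 = 0, i.e. -49/1408 + (35/704)*q1 + (-7/88)*q2 + (7/44)*q3 + (-7/11)*q4 + (-23/11)*q5 = 0.
  ω^6: a_6 + q1*a_5 + q2*a_4 + q3*a_3 + q4*a_2 + q5*a_1 = 0, i.e. 147/5632 + (-49/1408)*q1 + (35/704)*q2 + (-7/88)*q3 + (7/44)*q4 + (-7/11)*q5 = 0.
  ω^7: a_7 + q1*a_6 + q2*a_5 + q3*a_4 + q4*a_3 + q5*a_2 = 0, i.e. -21/1024 + (147/5632)*q1 + (-49/1408)*q2 + (35/704)*q3 + (-7/88)*q4 + (7/44)*q5 = 0.
  ω^8: a_8 + q1*a_7 + q2*a_6 + q3*a_5 + q4*a_4 + q5*a_3 = 0, i.e. 273/16384 + (-21/1024)*q1 + (147/5632)*q2 + (-49/1408)*q3 + (35/704)*q4 + (-7/88)*q5 = 0.
  ω^9: a_9 + q1*a_8 + q2*a_7 + q3*a_6 + q4*a_5 + q5*a_4 = 0, i.e. -455/32768 + (273/16384)*q1 + (-21/1024)*q2 + (147/5632)*q3 + (-49/1408)*q4 + (35/704)*q5 = 0.
Solving this linear system: q1 = 263/135, q2 = 2639/2160, q3 = 19/72, q4 = 79/6912, q5 = -7/34560.
The numerator is Q*f truncated at degree 4: P0 = a_0 = -23/11; P1 = a_1 + q1*a_0 = -6994/1485; P2 = a_2 + q1*a_1 + q2*a_0 = -3199/880; P3 = a_3 + q1*a_2 + q2*a_1 + q3*a_0 = -967/880; P4 = a_4 + q1*a_3 + q2*a_2 + q3*a_1 + q4*a_0 = -2603/25344.


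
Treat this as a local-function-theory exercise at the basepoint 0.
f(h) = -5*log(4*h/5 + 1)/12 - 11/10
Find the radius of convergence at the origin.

Branch term (-5/12)*log(1 - h/(-5/4)): its argument vanishes at h = -5/4, a logarithmic branch point, modulus 5/4.
The radius of convergence is the smallest modulus among the singular points: 5/4.

The radius of convergence is 5/4.


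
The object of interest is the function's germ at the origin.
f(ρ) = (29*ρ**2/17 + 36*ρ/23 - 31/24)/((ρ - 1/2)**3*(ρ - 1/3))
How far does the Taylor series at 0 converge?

Denominator factor (ρ - 1/3): pole of order 1 at 1/3, modulus 1/3.
Denominator factor (ρ - 1/2)^3: pole of order 3 at 1/2, modulus 1/2.
The radius of convergence is the smallest modulus among the singular points: 1/3.

The radius of convergence is 1/3.


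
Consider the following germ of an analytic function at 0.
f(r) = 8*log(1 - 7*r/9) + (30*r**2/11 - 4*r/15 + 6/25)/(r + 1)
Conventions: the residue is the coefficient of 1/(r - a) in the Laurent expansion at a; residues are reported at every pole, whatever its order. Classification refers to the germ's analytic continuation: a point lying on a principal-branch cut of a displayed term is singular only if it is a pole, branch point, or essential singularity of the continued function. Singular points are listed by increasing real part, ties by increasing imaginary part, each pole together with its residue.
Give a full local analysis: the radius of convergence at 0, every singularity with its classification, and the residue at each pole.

Denominator factor (r + 1): pole of order 1 at -1, modulus 1.
Branch term (8)*log(1 - r/(9/7)): its argument vanishes at r = 9/7, a logarithmic branch point, modulus 9/7.
The radius of convergence is the smallest modulus among the singular points: 1.
The branch term is analytic at -1 and contributes nothing to the residue; only the rational part matters.
At the order-1 pole -1 set g(r) = (r - (-1))*(rational part) = 30*r**2/11 - 4*r/15 + 6/25.
Simple pole: residue = g(a) at a = -1, which is 2668/825.
List the singular points by increasing real part (a conjugate pair: the negative imaginary part first).

Radius of convergence at 0: 1.
At -1: a pole of order 1; residue 2668/825.
At 9/7: a logarithmic branch point.


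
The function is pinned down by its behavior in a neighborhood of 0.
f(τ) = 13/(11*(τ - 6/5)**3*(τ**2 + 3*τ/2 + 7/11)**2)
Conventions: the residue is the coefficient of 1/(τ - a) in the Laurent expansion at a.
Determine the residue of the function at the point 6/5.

At the order-3 pole 6/5 set g(τ) = (τ - (6/5))^3*f(τ) = 13/(11*(τ**2 + 3*τ/2 + 7/11)**2).
Order-3 pole: residue = g''(a)/2; g''(6/5) = 6059453125/15281715488, so the residue is 6059453125/30563430976.

The residue is 6059453125/30563430976.


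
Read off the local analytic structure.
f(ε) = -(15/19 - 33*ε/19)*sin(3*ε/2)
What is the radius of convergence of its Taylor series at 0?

The factor -sin(3*ε/2) is entire and contributes no finite singular point.
The polynomial part has no poles.
No finite singular points: the Taylor series at 0 converges everywhere.

The radius of convergence is infinite.


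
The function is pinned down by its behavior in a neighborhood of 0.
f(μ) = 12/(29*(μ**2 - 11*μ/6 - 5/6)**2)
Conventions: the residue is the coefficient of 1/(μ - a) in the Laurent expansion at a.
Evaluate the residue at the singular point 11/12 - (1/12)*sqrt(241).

The residue is (5184/1684349)*sqrt(241).

The factor μ**2 - 11*μ/6 - 5/6 splits as (μ - a)(μ - a') with a = 11/12 - (1/12)*sqrt(241), a' = 11/12 + (1/12)*sqrt(241). At the order-2 pole a set g(μ) = (μ - a)^2*f(μ) = [12/29] / (μ - a')^2.
Order-2 pole: residue = g'(a); g'(11/12 - (1/12)*sqrt(241)) = (5184/1684349)*sqrt(241), so the residue is (5184/1684349)*sqrt(241).


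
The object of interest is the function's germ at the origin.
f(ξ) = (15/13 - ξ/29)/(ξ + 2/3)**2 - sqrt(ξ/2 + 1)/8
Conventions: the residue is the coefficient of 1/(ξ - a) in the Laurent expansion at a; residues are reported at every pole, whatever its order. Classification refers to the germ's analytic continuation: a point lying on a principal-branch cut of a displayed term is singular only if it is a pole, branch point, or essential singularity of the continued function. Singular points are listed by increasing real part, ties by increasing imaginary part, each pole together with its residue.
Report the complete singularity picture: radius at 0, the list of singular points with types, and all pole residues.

Radius of convergence at 0: 2/3.
At -2: an algebraic (square-root) branch point.
At -2/3: a pole of order 2; residue -1/29.

Denominator factor (ξ + 2/3)^2: pole of order 2 at -2/3, modulus 2/3.
Branch term (-1/8)*sqrt(1 - ξ/(-2)): its argument vanishes at ξ = -2, a square-root branch point, modulus 2.
The radius of convergence is the smallest modulus among the singular points: 2/3.
The branch term is analytic at -2/3 and contributes nothing to the residue; only the rational part matters.
At the order-2 pole -2/3 set g(ξ) = (ξ - (-2/3))^2*(rational part) = 15/13 - ξ/29.
Order-2 pole: residue = g'(a); g'(-2/3) = -1/29, so the residue is -1/29.
List the singular points by increasing real part (a conjugate pair: the negative imaginary part first).


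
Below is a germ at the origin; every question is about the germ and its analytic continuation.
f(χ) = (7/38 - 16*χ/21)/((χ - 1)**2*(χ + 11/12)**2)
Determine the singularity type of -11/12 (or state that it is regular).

The point is a pole of order 2.

The denominator factor χ + 11/12 vanishes at -11/12 and appears to the power 2; the numerator there equals 2113/2394, nonzero, and no other factor vanishes.
Hence a pole whose order is the multiplicity, 2.


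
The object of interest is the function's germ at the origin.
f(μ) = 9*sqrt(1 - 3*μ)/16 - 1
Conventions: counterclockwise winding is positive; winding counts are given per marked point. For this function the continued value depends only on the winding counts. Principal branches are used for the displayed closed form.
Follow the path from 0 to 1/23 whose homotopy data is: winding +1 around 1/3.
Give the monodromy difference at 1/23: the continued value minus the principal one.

Continued minus principal equals -(9/92)*sqrt(115).

The rational part is single-valued and drops out of the difference; each branch term changes only by its own monodromy.
(9/16)*sqrt(1 - μ/(1/3)): winding +1 is odd, the square root flips sign, contributing -2*(9/16)*sqrt(1 - (1/23)/(1/3)) = -2*(9/16)*sqrt(20/23) = -(9/92)*sqrt(115).
Summing the contributions at μ = 1/23 gives -(9/92)*sqrt(115).


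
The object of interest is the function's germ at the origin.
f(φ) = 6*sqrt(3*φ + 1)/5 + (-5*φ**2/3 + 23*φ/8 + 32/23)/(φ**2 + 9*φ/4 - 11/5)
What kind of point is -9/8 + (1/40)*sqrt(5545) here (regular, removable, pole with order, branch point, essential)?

The denominator factor φ**2 + 9*φ/4 - 11/5 vanishes at -9/8 + (1/40)*sqrt(5545) and appears to the power 1; the numerator there equals -42961/4416 + (53/320)*sqrt(5545), nonzero, and no other factor vanishes.
The branch terms are analytic at this point.
Hence a pole whose order is the multiplicity, 1.

The point is a pole of order 1.


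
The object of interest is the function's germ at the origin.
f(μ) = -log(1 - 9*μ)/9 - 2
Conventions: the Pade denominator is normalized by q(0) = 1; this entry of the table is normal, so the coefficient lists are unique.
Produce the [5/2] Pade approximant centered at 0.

Taylor coefficients needed (expand at 0): a_0 = -2, a_1 = 1, a_2 = 9/2, a_3 = 27, a_4 = 729/4, a_5 = 6561/5, a_6 = 19683/2, a_7 = 531441/7.
Write the denominator as Q(μ) = 1 + q1*μ + q2*μ^2. Requiring Q*f - P = O(μ^8) with deg P <= 5 kills the coefficients of μ^6..μ^7 in Q*f:
  μ^6: a_6 + q1*a_5 + q2*a_4 = 0, i.e. 19683/2 + (6561/5)*q1 + (729/4)*q2 = 0.
  μ^7: a_7 + q1*a_6 + q2*a_5 = 0, i.e. 531441/7 + (19683/2)*q1 + (6561/5)*q2 = 0.
Solving this linear system: q1 = -90/7, q2 = 270/7.
The numerator is Q*f truncated at degree 5: P0 = a_0 = -2; P1 = a_1 + q1*a_0 = 187/7; P2 = a_2 + q1*a_1 + q2*a_0 = -171/2; P3 = a_3 + q1*a_2 + q2*a_1 = 54/7; P4 = a_4 + q1*a_3 + q2*a_2 = 243/28; P5 = a_5 + q1*a_4 + q2*a_3 = 729/70.

The Pade approximant has numerator coefficients [-2, 187/7, -171/2, 54/7, 243/28, 729/70]; denominator coefficients [1, -90/7, 270/7].


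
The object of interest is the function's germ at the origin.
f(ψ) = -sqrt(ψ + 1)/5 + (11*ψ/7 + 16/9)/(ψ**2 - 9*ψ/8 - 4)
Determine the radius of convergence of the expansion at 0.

Denominator factor (ψ**2 - 9*ψ/8 - 4): discriminant 1105/64, real irrational roots 9/16 + (1/16)*sqrt(1105) and 9/16 - (1/16)*sqrt(1105); poles of order 1, moduli 9/16 + (1/16)*sqrt(1105) and -9/16 + (1/16)*sqrt(1105).
Branch term (-1/5)*sqrt(1 - ψ/(-1)): its argument vanishes at ψ = -1, a square-root branch point, modulus 1.
The radius of convergence is the smallest modulus among the singular points: 1.

The radius of convergence is 1.


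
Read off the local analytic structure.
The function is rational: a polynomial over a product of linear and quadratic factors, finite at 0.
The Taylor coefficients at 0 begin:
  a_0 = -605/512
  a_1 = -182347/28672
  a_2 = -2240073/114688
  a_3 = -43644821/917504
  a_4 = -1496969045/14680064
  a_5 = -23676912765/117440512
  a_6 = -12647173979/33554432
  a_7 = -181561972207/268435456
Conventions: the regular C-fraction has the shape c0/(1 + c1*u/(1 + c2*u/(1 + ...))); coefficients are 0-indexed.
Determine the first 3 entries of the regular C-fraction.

Taylor coefficients (read off): a_0 = -605/512, a_1 = -182347/28672, a_2 = -2240073/114688.
c0 = a_0 = -605/512. Peel one level at a time: if S = 1 + c*u/S' with S'(0) = 1, then c is the u-coefficient of S and S' = c*u/(S - 1).
S_1 = c0/f = 1 + (-1507/280)*u + (975139/78400)*u^2 + ...; c1 = -1507/280.
S_2 = c1*u/(S_1 - 1) = 1 + (88649/38360)*u + ...; c2 = 88649/38360.

The regular C-fraction coefficients are [-605/512, -1507/280, 88649/38360].


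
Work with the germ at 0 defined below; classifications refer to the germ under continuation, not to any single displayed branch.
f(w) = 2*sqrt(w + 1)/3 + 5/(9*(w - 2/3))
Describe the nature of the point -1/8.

Denominator factors: w - 2/3 = -19/24 at w = -1/8 — none vanishes.
Branch term sqrt(1 - w/(-1)): argument at -1/8 is 7/8, nonzero, so -1/8 is not its branch point (a point on a principal cut is still regular for the continued germ).
So the germ continues analytically to -1/8.

The point is a regular point.


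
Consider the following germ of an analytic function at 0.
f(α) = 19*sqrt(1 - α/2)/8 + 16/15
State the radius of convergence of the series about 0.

Branch term (19/8)*sqrt(1 - α/(2)): its argument vanishes at α = 2, a square-root branch point, modulus 2.
The radius of convergence is the smallest modulus among the singular points: 2.

The radius of convergence is 2.


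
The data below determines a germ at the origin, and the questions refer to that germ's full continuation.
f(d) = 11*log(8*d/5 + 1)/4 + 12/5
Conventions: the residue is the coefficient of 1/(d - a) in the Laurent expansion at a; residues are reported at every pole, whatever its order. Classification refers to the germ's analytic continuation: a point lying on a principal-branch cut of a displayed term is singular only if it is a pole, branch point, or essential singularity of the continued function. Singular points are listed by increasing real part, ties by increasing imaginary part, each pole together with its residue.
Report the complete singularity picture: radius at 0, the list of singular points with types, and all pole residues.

Branch term (11/4)*log(1 - d/(-5/8)): its argument vanishes at d = -5/8, a logarithmic branch point, modulus 5/8.
The radius of convergence is the smallest modulus among the singular points: 5/8.

Radius of convergence at 0: 5/8.
At -5/8: a logarithmic branch point.


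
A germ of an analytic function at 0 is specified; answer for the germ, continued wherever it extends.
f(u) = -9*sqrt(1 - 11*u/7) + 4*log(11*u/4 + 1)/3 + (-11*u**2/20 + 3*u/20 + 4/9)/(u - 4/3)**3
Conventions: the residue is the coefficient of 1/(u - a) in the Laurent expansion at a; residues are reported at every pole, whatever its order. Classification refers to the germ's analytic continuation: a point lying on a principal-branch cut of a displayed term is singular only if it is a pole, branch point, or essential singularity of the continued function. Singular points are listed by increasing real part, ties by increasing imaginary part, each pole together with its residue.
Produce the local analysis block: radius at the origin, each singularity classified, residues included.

Denominator factor (u - 4/3)^3: pole of order 3 at 4/3, modulus 4/3.
Branch term (-9)*sqrt(1 - u/(7/11)): its argument vanishes at u = 7/11, a square-root branch point, modulus 7/11.
Branch term (4/3)*log(1 - u/(-4/11)): its argument vanishes at u = -4/11, a logarithmic branch point, modulus 4/11.
The radius of convergence is the smallest modulus among the singular points: 4/11.
The branch terms are analytic at 4/3 and contribute nothing to the residue; only the rational part matters.
At the order-3 pole 4/3 set g(u) = (u - (4/3))^3*(rational part) = -11*u**2/20 + 3*u/20 + 4/9.
Order-3 pole: residue = g''(a)/2; g''(4/3) = -11/10, so the residue is -11/20.
List the singular points by increasing real part (a conjugate pair: the negative imaginary part first).

Radius of convergence at 0: 4/11.
At -4/11: a logarithmic branch point.
At 7/11: an algebraic (square-root) branch point.
At 4/3: a pole of order 3; residue -11/20.
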